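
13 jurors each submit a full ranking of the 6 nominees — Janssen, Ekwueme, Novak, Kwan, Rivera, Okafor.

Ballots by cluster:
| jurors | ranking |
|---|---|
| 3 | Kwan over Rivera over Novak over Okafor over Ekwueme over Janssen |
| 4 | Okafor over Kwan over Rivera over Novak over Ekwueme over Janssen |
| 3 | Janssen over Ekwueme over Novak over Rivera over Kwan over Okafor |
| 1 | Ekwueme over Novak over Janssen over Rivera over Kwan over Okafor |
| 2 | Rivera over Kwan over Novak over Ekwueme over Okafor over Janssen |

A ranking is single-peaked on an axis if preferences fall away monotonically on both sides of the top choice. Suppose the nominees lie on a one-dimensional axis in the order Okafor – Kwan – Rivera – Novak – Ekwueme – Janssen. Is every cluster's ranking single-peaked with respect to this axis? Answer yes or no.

yes

Axis positions: Okafor=1, Kwan=2, Rivera=3, Novak=4, Ekwueme=5, Janssen=6.
Cluster 1 (peak Kwan at position 2): ranking walks positions 2-3-4-1-5-6, expanding outward from the peak — single-peaked.
Cluster 2 (peak Okafor at position 1): ranking walks positions 1-2-3-4-5-6, expanding outward from the peak — single-peaked.
Cluster 3 (peak Janssen at position 6): ranking walks positions 6-5-4-3-2-1, expanding outward from the peak — single-peaked.
Cluster 4 (peak Ekwueme at position 5): ranking walks positions 5-4-6-3-2-1, expanding outward from the peak — single-peaked.
Cluster 5 (peak Rivera at position 3): ranking walks positions 3-2-4-5-1-6, expanding outward from the peak — single-peaked.
Every ranking is single-peaked on this axis.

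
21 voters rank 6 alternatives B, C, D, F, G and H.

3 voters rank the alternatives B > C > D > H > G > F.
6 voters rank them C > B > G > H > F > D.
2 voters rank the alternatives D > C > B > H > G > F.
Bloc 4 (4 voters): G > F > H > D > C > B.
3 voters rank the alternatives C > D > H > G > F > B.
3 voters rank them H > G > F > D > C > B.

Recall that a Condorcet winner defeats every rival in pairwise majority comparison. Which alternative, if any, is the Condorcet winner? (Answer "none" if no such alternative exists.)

C

Head-to-head results (21 voters):
B vs C: B preferred on 3 ballots; C wins 18–3.
B vs D: 9 to 12, D.
B–F: B 11–10.
B vs G: B preferred on 3+6+2 = 11 ballots; B wins 11–10.
B–H: B 11–10.
C vs D: C preferred on 3+6+3 = 12 ballots; C wins 12–9.
C vs F: 14 to 7, C.
C vs G: C wins 14–7.
C–H: C 14–7.
D vs F: F wins 13–8.
D vs G: D is ranked higher on 3+2+3 = 8 ballots, G on 13. G wins 13–8.
D vs H: H, 13–8.
F vs G: G wins 21–0.
F–H: H 17–4.
G vs H: H, 11–10.
C defeats every rival head-to-head and is the Condorcet winner.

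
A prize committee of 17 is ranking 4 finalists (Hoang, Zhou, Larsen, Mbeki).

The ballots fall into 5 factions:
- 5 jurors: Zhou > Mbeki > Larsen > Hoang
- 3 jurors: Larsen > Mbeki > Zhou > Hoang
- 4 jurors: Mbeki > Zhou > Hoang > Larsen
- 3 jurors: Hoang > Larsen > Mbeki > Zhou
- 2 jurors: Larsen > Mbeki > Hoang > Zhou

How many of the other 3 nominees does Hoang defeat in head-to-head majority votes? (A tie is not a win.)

0

Hoang against each rival (17 jurors):
Hoang vs Zhou: Zhou wins 12–5.
Hoang vs Larsen: Hoang preferred on 4+3 = 7 ballots; Larsen wins 10–7.
Hoang vs Mbeki: Mbeki, 14–3.
Hoang beats no one; loses to Zhou, Larsen, Mbeki — 0 pairwise wins.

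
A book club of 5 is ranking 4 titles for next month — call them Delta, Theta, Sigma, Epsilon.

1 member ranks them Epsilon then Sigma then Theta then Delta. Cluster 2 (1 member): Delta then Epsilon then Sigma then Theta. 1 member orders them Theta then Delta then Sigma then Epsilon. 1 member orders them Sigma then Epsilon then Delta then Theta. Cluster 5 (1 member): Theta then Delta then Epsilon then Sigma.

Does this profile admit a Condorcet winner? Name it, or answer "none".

Pairwise majorities:
Delta vs Theta: Theta, 3–2.
Delta vs Sigma: Delta wins 3–2.
Delta vs Epsilon: Delta, 3–2.
Theta–Sigma: Sigma 3–2.
Theta vs Epsilon: Epsilon, 3–2.
Sigma–Epsilon: Epsilon 3–2.
No book is unbeaten: Delta loses to Theta; Theta loses to Sigma; Sigma loses to Delta; Epsilon loses to Delta. In particular Delta > Sigma > Theta > Delta is a majority cycle — no Condorcet winner exists.

none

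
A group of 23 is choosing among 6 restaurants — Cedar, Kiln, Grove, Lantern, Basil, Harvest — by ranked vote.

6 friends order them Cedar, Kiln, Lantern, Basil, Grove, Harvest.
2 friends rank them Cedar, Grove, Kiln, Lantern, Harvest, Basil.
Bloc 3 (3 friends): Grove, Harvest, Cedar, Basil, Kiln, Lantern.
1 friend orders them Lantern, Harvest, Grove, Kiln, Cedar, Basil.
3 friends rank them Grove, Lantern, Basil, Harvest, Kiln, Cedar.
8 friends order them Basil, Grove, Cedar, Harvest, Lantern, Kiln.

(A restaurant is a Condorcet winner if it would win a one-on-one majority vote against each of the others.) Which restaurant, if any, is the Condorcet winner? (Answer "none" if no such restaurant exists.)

Pairwise majorities:
Cedar vs Kiln: Cedar preferred on 6+2+3+8 = 19 ballots; Cedar wins 19–4.
Cedar–Grove: Grove 15–8.
Cedar vs Lantern: Cedar wins 19–4.
Cedar–Basil: Cedar 12–11.
Cedar–Harvest: Cedar 16–7.
Kiln–Grove: Grove 17–6.
Kiln vs Lantern: Lantern wins 12–11.
Kiln vs Basil: 9 to 14, Basil.
Kiln vs Harvest: 8 to 15, Harvest.
Grove vs Lantern: Grove is ranked higher on 2+3+3+8 = 16 ballots, Lantern on 7. Grove wins 16–7.
Grove vs Basil: 2+3+1+3 = 9 for Grove, 14 for Basil — Basil by 14–9.
Grove–Harvest: Grove 22–1.
Lantern–Basil: Lantern 12–11.
Lantern–Harvest: Lantern 12–11.
Basil vs Harvest: 17 to 6, Basil.
Every restaurant loses at least once (Cedar loses to Grove; Kiln loses to Cedar; Grove loses to Basil; Lantern loses to Cedar; Basil loses to Cedar; Harvest loses to Cedar). The majority relation contains the cycle Cedar → Basil → Grove → Cedar, so there is no Condorcet winner.

none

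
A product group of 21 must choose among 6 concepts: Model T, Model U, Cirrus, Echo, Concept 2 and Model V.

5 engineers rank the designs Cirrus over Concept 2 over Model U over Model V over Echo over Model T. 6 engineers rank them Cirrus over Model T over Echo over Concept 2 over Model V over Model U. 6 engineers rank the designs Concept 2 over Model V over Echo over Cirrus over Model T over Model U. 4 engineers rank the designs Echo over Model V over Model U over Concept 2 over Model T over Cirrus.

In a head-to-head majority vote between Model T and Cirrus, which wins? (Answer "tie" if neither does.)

Cirrus

Ballots ranking Model T above Cirrus: 4.
Ballots ranking Cirrus above Model T: 21 − 4 = 17.
Cirrus wins the head-to-head 17–4.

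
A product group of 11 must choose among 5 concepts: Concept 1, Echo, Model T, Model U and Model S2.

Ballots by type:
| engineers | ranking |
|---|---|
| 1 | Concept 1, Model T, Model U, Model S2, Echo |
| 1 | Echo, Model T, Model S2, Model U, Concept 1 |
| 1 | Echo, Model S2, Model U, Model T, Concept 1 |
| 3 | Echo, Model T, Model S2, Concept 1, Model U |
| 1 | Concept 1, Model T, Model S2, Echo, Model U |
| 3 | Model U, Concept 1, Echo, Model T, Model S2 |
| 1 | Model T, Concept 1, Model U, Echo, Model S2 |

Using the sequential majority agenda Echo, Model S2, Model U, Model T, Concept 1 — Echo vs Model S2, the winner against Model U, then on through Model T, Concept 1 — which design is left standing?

Concept 1

Round 1: Echo vs Model S2 — 9–2, Echo advances.
Round 2: Echo vs Model U — 6–5, Echo advances.
Round 3: Echo vs Model T — 8–3, Echo advances.
Round 4: Echo vs Concept 1 — 5–6, Concept 1 advances.
The agenda winner is Concept 1.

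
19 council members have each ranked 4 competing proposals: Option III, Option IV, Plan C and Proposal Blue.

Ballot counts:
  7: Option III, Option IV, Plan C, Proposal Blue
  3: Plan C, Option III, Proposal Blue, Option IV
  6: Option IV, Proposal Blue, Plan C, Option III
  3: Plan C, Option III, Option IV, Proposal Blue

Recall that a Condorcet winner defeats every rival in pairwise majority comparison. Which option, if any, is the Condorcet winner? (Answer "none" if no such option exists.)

Head-to-head results (19 council members):
Option III vs Option IV: 7+3+3 = 13 for Option III, 6 for Option IV — Option III by 13–6.
Option III vs Plan C: Option III is ranked higher on 7 ballots, Plan C on 12. Plan C wins 12–7.
Option III vs Proposal Blue: Option III preferred on 7+3+3 = 13 ballots; Option III wins 13–6.
Option IV vs Plan C: Option IV is ranked higher on 7+6 = 13 ballots, Plan C on 6. Option IV wins 13–6.
Option IV vs Proposal Blue: Option IV is ranked higher on 7+6+3 = 16 ballots, Proposal Blue on 3. Option IV wins 16–3.
Plan C vs Proposal Blue: Plan C preferred on 7+3+3 = 13 ballots; Plan C wins 13–6.
Every option loses at least once (Option III loses to Plan C; Option IV loses to Option III; Plan C loses to Option IV; Proposal Blue loses to Option III). The majority relation contains the cycle Option III → Option IV → Plan C → Option III, so there is no Condorcet winner.

none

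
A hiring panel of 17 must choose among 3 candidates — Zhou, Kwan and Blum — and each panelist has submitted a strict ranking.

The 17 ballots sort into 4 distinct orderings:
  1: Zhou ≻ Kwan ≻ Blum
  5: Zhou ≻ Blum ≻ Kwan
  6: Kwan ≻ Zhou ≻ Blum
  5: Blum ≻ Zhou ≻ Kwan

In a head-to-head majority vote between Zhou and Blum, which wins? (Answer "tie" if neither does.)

Ballots ranking Zhou above Blum: 1 + 5 + 6 = 12.
Ballots ranking Blum above Zhou: 17 − 12 = 5.
Zhou wins the head-to-head 12–5.

Zhou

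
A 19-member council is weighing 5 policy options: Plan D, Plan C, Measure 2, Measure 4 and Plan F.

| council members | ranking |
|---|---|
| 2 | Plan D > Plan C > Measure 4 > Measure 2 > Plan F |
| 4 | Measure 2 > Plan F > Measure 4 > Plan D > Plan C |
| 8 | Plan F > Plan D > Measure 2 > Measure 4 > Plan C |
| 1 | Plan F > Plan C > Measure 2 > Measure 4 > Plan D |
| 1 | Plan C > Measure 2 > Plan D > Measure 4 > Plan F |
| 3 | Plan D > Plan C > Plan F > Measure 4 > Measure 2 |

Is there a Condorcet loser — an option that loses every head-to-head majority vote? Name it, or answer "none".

Pairwise majorities:
Plan D vs Plan C: 2+4+8+3 = 17 for Plan D, 2 for Plan C — Plan D by 17–2.
Plan D vs Measure 2: Plan D is ranked higher on 2+8+3 = 13 ballots, Measure 2 on 6. Plan D wins 13–6.
Plan D vs Measure 4: Plan D preferred on 2+8+1+3 = 14 ballots; Plan D wins 14–5.
Plan D vs Plan F: Plan D is ranked higher on 2+1+3 = 6 ballots, Plan F on 13. Plan F wins 13–6.
Plan C–Measure 2: Measure 2 12–7.
Plan C vs Measure 4: Measure 4 wins 12–7.
Plan C–Plan F: Plan F 13–6.
Measure 2 vs Measure 4: 4+8+1+1 = 14 for Measure 2, 5 for Measure 4 — Measure 2 by 14–5.
Measure 2 vs Plan F: Plan F, 12–7.
Measure 4 vs Plan F: Measure 4 is ranked higher on 2+1 = 3 ballots, Plan F on 16. Plan F wins 16–3.
Plan C loses to every other option — it is the Condorcet loser.

Plan C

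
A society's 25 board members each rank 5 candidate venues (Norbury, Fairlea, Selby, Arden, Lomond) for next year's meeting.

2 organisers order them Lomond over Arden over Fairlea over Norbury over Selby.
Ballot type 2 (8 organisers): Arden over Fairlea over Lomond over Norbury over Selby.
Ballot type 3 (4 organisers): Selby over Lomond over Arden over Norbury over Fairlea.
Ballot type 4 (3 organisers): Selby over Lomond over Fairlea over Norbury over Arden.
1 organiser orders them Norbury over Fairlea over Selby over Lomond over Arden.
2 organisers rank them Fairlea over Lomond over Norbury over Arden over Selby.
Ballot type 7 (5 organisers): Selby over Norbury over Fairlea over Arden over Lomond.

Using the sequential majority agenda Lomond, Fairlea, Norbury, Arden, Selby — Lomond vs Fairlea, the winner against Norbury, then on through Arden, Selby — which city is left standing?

Selby

Round 1: Lomond vs Fairlea — 9–16, Fairlea advances.
Round 2: Fairlea vs Norbury — 15–10, Fairlea advances.
Round 3: Fairlea vs Arden — 11–14, Arden advances.
Round 4: Arden vs Selby — 12–13, Selby advances.
The agenda winner is Selby.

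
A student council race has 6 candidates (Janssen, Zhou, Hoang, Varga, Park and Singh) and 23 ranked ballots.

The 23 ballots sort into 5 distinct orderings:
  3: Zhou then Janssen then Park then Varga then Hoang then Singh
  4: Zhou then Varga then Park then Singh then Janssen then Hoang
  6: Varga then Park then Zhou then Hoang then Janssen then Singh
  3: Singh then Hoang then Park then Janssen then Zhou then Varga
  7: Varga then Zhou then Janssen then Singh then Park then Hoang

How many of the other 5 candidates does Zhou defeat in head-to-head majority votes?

Zhou against each rival (23 voters):
Zhou vs Janssen: Zhou wins 20–3.
Zhou vs Hoang: Zhou, 20–3.
Zhou–Varga: Varga 13–10.
Zhou vs Park: Zhou preferred on 3+4+7 = 14 ballots; Zhou wins 14–9.
Zhou–Singh: Zhou 20–3.
Zhou beats Janssen, Hoang, Park, Singh; loses to Varga — 4 pairwise wins.

4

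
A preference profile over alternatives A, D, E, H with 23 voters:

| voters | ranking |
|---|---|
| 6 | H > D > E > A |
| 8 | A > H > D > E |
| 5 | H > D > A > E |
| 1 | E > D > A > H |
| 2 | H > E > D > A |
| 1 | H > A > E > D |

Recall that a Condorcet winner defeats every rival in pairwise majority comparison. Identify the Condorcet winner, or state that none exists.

Check each pair by majority over 23 ballots:
A vs D: A preferred on 8+1 = 9 ballots; D wins 14–9.
A vs E: A is ranked higher on 8+5+1 = 14 ballots, E on 9. A wins 14–9.
A vs H: A is ranked higher on 8+1 = 9 ballots, H on 14. H wins 14–9.
D vs E: 19 to 4, D.
D vs H: D is ranked higher on 1 ballot, H on 22. H wins 22–1.
E vs H: 1 to 22, H.
H defeats every rival head-to-head and is the Condorcet winner.

H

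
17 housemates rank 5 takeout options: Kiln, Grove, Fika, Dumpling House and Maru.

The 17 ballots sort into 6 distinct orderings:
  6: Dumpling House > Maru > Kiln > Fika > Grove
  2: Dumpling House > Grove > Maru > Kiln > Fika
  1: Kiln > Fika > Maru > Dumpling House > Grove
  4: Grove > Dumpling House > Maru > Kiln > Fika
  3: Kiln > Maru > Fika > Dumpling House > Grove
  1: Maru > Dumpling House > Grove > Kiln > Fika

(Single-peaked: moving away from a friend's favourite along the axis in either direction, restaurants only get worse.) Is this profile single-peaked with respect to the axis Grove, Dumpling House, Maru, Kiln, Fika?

Axis positions: Grove=1, Dumpling House=2, Maru=3, Kiln=4, Fika=5.
Type 1 (peak Dumpling House at position 2): ranking walks positions 2-3-4-5-1, expanding outward from the peak — single-peaked.
Type 2 (peak Dumpling House at position 2): ranking walks positions 2-1-3-4-5, expanding outward from the peak — single-peaked.
Type 3 (peak Kiln at position 4): ranking walks positions 4-5-3-2-1, expanding outward from the peak — single-peaked.
Type 4 (peak Grove at position 1): ranking walks positions 1-2-3-4-5, expanding outward from the peak — single-peaked.
Type 5 (peak Kiln at position 4): ranking walks positions 4-3-5-2-1, expanding outward from the peak — single-peaked.
Type 6 (peak Maru at position 3): ranking walks positions 3-2-1-4-5, expanding outward from the peak — single-peaked.
Every ranking is single-peaked on this axis.

yes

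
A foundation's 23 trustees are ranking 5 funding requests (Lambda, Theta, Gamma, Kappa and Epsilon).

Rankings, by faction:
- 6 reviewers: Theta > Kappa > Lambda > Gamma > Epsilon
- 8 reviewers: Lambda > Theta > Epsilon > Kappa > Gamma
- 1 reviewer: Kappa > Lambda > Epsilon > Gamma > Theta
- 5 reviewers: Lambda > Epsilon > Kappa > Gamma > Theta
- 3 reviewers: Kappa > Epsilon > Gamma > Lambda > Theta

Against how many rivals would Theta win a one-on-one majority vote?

Theta against each rival (23 reviewers):
Theta vs Lambda: Theta is ranked higher on 6 ballots, Lambda on 17. Lambda wins 17–6.
Theta vs Gamma: Theta, 14–9.
Theta vs Kappa: Theta wins 14–9.
Theta vs Epsilon: Theta is ranked higher on 6+8 = 14 ballots, Epsilon on 9. Theta wins 14–9.
Theta beats Gamma, Kappa, Epsilon; loses to Lambda — 3 pairwise wins.

3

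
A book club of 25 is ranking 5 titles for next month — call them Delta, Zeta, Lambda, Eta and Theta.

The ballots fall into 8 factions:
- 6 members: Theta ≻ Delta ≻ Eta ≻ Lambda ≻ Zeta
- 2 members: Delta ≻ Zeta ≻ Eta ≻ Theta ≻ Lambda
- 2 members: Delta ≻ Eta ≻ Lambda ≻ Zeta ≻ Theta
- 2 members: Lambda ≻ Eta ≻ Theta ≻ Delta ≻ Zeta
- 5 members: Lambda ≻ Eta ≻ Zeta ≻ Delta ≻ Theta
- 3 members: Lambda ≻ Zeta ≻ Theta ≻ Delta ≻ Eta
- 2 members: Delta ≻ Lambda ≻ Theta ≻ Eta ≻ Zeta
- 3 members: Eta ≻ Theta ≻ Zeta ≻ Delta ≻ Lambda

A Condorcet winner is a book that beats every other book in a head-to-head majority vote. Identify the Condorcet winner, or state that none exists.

Head-to-head results (25 members):
Delta vs Zeta: 14 to 11, Delta.
Delta vs Lambda: Delta, 15–10.
Delta vs Eta: Delta wins 15–10.
Delta vs Theta: Delta is ranked higher on 2+2+5+2 = 11 ballots, Theta on 14. Theta wins 14–11.
Zeta vs Lambda: Zeta preferred on 2+3 = 5 ballots; Lambda wins 20–5.
Zeta vs Eta: 5 to 20, Eta.
Zeta vs Theta: Theta wins 13–12.
Lambda–Eta: Eta 13–12.
Lambda vs Theta: 14 to 11, Lambda.
Eta vs Theta: Eta is ranked higher on 2+2+2+5+3 = 14 ballots, Theta on 11. Eta wins 14–11.
No book is unbeaten: Delta loses to Theta; Zeta loses to Delta; Lambda loses to Delta; Eta loses to Delta; Theta loses to Lambda. In particular Delta > Lambda > Theta > Delta is a majority cycle — no Condorcet winner exists.

none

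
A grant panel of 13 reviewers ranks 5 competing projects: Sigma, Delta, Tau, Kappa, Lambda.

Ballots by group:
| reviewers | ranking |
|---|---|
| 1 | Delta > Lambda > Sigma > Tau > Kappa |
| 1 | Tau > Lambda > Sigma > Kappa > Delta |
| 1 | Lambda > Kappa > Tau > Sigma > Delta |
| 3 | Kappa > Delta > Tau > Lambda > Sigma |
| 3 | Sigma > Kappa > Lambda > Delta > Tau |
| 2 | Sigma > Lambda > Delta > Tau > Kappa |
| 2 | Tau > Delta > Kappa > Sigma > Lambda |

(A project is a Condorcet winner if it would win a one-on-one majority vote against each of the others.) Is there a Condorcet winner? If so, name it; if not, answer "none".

none

Pairwise majorities:
Sigma–Delta: Sigma 7–6.
Sigma vs Tau: Tau wins 7–6.
Sigma–Kappa: Sigma 7–6.
Sigma vs Lambda: Sigma, 7–6.
Delta vs Tau: Delta, 9–4.
Delta vs Kappa: Kappa, 8–5.
Delta vs Lambda: Lambda wins 7–6.
Tau vs Kappa: Kappa wins 7–6.
Tau–Lambda: Lambda 7–6.
Kappa–Lambda: Kappa 8–5.
Each project drops at least one matchup (Sigma loses to Tau; Delta loses to Sigma; Tau loses to Delta; Kappa loses to Sigma; Lambda loses to Sigma); the cycle Sigma > Delta > Tau > Sigma rules out a Condorcet winner.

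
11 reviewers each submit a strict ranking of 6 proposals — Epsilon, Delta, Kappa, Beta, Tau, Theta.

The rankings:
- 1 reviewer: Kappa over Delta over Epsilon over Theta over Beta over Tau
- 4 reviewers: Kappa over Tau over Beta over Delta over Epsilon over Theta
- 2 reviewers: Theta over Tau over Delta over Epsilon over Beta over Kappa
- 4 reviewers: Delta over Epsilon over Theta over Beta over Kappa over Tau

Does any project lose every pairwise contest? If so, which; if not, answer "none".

none

Pairwise majorities:
Epsilon vs Delta: Delta, 11–0.
Epsilon vs Kappa: Epsilon wins 6–5.
Epsilon vs Beta: Epsilon, 7–4.
Epsilon vs Tau: Tau wins 6–5.
Epsilon vs Theta: Epsilon, 9–2.
Delta vs Kappa: Delta, 6–5.
Delta vs Beta: 1+2+4 = 7 for Delta, 4 for Beta — Delta by 7–4.
Delta vs Tau: Delta preferred on 1+4 = 5 ballots; Tau wins 6–5.
Delta vs Theta: 9 to 2, Delta.
Kappa–Beta: Beta 6–5.
Kappa vs Tau: Kappa is ranked higher on 1+4+4 = 9 ballots, Tau on 2. Kappa wins 9–2.
Kappa vs Theta: Theta wins 6–5.
Beta vs Tau: Beta preferred on 1+4 = 5 ballots; Tau wins 6–5.
Beta vs Theta: Theta wins 7–4.
Tau vs Theta: Tau is ranked higher on 4 ballots, Theta on 7. Theta wins 7–4.
No project is winless: Epsilon beats Kappa; Delta beats Epsilon; Kappa beats Tau; Beta beats Kappa; Tau beats Epsilon; Theta beats Kappa. There is no Condorcet loser.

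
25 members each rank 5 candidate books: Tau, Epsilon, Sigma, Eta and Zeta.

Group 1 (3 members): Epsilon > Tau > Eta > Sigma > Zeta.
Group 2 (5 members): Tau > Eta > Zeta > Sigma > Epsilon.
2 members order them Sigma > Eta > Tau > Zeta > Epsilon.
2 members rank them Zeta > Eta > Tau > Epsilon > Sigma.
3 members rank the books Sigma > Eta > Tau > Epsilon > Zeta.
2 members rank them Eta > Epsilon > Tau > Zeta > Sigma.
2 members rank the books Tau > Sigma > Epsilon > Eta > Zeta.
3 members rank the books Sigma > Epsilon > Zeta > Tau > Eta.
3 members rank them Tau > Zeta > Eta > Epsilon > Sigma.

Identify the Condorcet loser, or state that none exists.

Pairwise majorities:
Tau vs Epsilon: 17 to 8, Tau.
Tau vs Sigma: Tau wins 17–8.
Tau vs Eta: 16 to 9, Tau.
Tau vs Zeta: Tau is ranked higher on 20 ballots, Zeta on 5. Tau wins 20–5.
Epsilon vs Sigma: Sigma wins 15–10.
Epsilon vs Eta: Eta, 17–8.
Epsilon–Zeta: Epsilon 13–12.
Sigma vs Eta: Sigma preferred on 2+3+2+3 = 10 ballots; Eta wins 15–10.
Sigma vs Zeta: Sigma wins 13–12.
Eta vs Zeta: Eta wins 17–8.
Zeta loses to every other book — it is the Condorcet loser.

Zeta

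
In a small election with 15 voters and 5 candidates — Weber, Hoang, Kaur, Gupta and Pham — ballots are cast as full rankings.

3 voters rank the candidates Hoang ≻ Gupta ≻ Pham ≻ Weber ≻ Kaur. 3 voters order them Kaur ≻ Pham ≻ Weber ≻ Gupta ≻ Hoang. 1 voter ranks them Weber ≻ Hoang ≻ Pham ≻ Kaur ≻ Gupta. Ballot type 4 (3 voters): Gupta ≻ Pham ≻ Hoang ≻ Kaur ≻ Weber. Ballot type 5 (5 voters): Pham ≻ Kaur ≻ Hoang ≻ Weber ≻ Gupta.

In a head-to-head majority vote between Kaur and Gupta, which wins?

Kaur

Ballots ranking Kaur above Gupta: 3 + 1 + 5 = 9.
Ballots ranking Gupta above Kaur: 15 − 9 = 6.
Kaur wins the head-to-head 9–6.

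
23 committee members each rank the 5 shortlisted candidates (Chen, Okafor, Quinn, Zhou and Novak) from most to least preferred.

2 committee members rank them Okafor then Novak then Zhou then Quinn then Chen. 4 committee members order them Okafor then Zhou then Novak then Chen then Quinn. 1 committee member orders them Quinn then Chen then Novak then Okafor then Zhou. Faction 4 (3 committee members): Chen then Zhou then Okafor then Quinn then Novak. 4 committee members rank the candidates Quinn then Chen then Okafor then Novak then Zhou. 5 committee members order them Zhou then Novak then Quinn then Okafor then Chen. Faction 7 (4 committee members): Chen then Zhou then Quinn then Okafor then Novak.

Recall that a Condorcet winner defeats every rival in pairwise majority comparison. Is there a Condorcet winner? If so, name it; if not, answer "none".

none

Pairwise majorities:
Chen vs Okafor: Chen, 12–11.
Chen vs Quinn: Chen is ranked higher on 4+3+4 = 11 ballots, Quinn on 12. Quinn wins 12–11.
Chen vs Zhou: Chen wins 12–11.
Chen vs Novak: 12 to 11, Chen.
Okafor vs Quinn: 9 to 14, Quinn.
Okafor vs Zhou: Okafor preferred on 2+4+1+4 = 11 ballots; Zhou wins 12–11.
Okafor vs Novak: Okafor wins 17–6.
Quinn–Zhou: Zhou 18–5.
Quinn vs Novak: Quinn is ranked higher on 1+3+4+4 = 12 ballots, Novak on 11. Quinn wins 12–11.
Zhou vs Novak: 4+3+5+4 = 16 for Zhou, 7 for Novak — Zhou by 16–7.
Each candidate drops at least one matchup (Chen loses to Quinn; Okafor loses to Chen; Quinn loses to Zhou; Zhou loses to Chen; Novak loses to Chen); the cycle Chen > Zhou > Quinn > Chen rules out a Condorcet winner.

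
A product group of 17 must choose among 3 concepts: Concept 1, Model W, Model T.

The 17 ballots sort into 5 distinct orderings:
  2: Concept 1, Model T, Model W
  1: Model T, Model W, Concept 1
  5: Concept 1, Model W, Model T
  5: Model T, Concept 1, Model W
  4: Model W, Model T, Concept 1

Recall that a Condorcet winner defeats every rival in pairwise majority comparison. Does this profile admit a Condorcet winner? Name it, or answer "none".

Pairwise majorities:
Concept 1 vs Model W: Concept 1 wins 12–5.
Concept 1 vs Model T: 7 to 10, Model T.
Model W vs Model T: 9 to 8, Model W.
Each design drops at least one matchup (Concept 1 loses to Model T; Model W loses to Concept 1; Model T loses to Model W); the cycle Concept 1 beats Model W beats Model T beats Concept 1 rules out a Condorcet winner.

none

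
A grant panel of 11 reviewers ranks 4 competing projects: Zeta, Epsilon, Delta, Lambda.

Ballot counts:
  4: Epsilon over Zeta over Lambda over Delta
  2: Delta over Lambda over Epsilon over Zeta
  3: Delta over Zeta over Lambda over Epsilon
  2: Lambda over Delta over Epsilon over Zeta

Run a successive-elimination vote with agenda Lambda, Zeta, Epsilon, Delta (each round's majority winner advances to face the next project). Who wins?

Round 1: Lambda vs Zeta — 4–7, Zeta advances.
Round 2: Zeta vs Epsilon — 3–8, Epsilon advances.
Round 3: Epsilon vs Delta — 4–7, Delta advances.
The agenda winner is Delta.

Delta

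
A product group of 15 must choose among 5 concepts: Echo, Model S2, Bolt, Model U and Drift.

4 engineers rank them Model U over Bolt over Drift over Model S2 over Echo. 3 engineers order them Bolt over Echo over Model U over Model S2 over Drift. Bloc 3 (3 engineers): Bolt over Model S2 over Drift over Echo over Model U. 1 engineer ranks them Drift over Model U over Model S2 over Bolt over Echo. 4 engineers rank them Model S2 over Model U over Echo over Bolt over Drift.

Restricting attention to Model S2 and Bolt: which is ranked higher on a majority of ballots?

Bolt

Ballots ranking Model S2 above Bolt: 1 + 4 = 5.
Ballots ranking Bolt above Model S2: 15 − 5 = 10.
Bolt wins the head-to-head 10–5.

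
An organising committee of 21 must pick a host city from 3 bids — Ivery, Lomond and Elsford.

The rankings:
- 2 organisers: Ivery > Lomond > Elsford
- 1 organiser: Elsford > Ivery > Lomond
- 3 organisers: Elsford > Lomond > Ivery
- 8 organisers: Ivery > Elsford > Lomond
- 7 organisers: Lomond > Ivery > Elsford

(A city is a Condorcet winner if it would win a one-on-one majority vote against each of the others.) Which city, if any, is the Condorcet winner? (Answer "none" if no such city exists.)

Pairwise majorities:
Ivery vs Lomond: Ivery wins 11–10.
Ivery vs Elsford: Ivery, 17–4.
Lomond vs Elsford: Elsford wins 12–9.
Only Ivery has no losses; Ivery is the Condorcet winner.

Ivery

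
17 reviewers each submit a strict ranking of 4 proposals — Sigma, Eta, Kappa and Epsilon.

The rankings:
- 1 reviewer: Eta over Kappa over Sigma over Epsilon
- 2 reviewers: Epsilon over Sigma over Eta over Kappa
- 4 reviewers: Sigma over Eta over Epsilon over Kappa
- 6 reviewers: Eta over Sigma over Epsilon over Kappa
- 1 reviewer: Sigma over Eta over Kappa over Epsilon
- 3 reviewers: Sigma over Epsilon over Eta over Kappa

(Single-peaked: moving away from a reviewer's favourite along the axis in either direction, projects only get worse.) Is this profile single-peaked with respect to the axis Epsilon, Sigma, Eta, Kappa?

yes

Axis positions: Epsilon=1, Sigma=2, Eta=3, Kappa=4.
Type 1 (peak Eta at position 3): ranking walks positions 3-4-2-1, expanding outward from the peak — single-peaked.
Type 2 (peak Epsilon at position 1): ranking walks positions 1-2-3-4, expanding outward from the peak — single-peaked.
Type 3 (peak Sigma at position 2): ranking walks positions 2-3-1-4, expanding outward from the peak — single-peaked.
Type 4 (peak Eta at position 3): ranking walks positions 3-2-1-4, expanding outward from the peak — single-peaked.
Type 5 (peak Sigma at position 2): ranking walks positions 2-3-4-1, expanding outward from the peak — single-peaked.
Type 6 (peak Sigma at position 2): ranking walks positions 2-1-3-4, expanding outward from the peak — single-peaked.
Every ranking is single-peaked on this axis.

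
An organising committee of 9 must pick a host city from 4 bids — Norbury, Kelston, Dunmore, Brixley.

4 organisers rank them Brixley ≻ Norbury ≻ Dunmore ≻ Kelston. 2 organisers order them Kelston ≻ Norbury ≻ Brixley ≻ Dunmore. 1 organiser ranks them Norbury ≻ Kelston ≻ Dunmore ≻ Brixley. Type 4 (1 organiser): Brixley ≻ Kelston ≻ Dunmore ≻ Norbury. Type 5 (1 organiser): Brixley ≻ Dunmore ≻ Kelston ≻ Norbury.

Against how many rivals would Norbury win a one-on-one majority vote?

Norbury against each rival (9 organisers):
Norbury vs Kelston: Norbury is ranked higher on 4+1 = 5 ballots, Kelston on 4. Norbury wins 5–4.
Norbury vs Dunmore: Norbury wins 7–2.
Norbury vs Brixley: Brixley wins 6–3.
Norbury beats Kelston, Dunmore; loses to Brixley — 2 pairwise wins.

2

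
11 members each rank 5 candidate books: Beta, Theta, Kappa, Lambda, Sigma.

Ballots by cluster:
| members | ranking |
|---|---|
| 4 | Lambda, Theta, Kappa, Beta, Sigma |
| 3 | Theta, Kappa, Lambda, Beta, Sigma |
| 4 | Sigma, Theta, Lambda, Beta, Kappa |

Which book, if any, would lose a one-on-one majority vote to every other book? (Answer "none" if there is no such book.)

Pairwise majorities:
Beta vs Theta: Theta, 11–0.
Beta vs Kappa: 4 for Beta, 7 for Kappa — Kappa by 7–4.
Beta vs Lambda: Beta is ranked higher on 0 ballots, Lambda on 11. Lambda wins 11–0.
Beta vs Sigma: Beta, 7–4.
Theta–Kappa: Theta 11–0.
Theta vs Lambda: Theta wins 7–4.
Theta vs Sigma: Theta wins 7–4.
Kappa vs Lambda: Lambda, 8–3.
Kappa vs Sigma: Kappa wins 7–4.
Lambda vs Sigma: Lambda preferred on 4+3 = 7 ballots; Lambda wins 7–4.
Only Sigma has no wins; Sigma is the Condorcet loser.

Sigma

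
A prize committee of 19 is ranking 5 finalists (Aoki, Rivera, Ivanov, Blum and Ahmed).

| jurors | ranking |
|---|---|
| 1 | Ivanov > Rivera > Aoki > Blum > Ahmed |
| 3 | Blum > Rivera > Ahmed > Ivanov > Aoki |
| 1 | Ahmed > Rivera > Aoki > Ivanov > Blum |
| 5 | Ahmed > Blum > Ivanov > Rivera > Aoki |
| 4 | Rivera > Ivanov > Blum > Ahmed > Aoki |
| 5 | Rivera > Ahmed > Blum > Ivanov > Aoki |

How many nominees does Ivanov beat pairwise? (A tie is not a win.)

Ivanov against each rival (19 jurors):
Ivanov vs Aoki: 18 to 1, Ivanov.
Ivanov vs Rivera: Rivera wins 13–6.
Ivanov–Blum: Blum 13–6.
Ivanov vs Ahmed: 5 to 14, Ahmed.
Ivanov beats Aoki; loses to Rivera, Blum, Ahmed — 1 pairwise win.

1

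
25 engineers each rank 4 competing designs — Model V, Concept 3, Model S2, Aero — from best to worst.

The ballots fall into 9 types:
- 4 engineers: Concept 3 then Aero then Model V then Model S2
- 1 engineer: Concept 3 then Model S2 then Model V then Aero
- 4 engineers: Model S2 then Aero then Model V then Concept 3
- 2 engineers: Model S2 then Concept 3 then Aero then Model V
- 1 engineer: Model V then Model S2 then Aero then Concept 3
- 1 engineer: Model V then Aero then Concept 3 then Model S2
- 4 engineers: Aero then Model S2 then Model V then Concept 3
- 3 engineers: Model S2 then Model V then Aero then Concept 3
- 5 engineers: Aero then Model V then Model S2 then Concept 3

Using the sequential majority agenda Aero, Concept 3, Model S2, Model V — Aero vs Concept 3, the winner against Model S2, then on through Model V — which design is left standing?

Round 1: Aero vs Concept 3 — 18–7, Aero advances.
Round 2: Aero vs Model S2 — 14–11, Aero advances.
Round 3: Aero vs Model V — 19–6, Aero advances.
The agenda winner is Aero.

Aero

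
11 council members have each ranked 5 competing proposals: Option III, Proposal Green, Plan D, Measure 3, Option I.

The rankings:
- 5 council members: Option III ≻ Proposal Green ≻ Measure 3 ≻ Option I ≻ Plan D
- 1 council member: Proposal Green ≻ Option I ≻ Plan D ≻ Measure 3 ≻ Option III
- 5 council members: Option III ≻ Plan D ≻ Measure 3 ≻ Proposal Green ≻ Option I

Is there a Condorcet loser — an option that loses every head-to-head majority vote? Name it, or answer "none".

none

Head-to-head results (11 council members):
Option III vs Proposal Green: Option III, 10–1.
Option III vs Plan D: 5+5 = 10 for Option III, 1 for Plan D — Option III by 10–1.
Option III vs Measure 3: 10 to 1, Option III.
Option III vs Option I: 5+5 = 10 for Option III, 1 for Option I — Option III by 10–1.
Proposal Green vs Plan D: Proposal Green, 6–5.
Proposal Green vs Measure 3: 6 to 5, Proposal Green.
Proposal Green vs Option I: Proposal Green, 11–0.
Plan D vs Measure 3: Plan D preferred on 1+5 = 6 ballots; Plan D wins 6–5.
Plan D vs Option I: Plan D is ranked higher on 5 ballots, Option I on 6. Option I wins 6–5.
Measure 3 vs Option I: 5+5 = 10 for Measure 3, 1 for Option I — Measure 3 by 10–1.
Every option wins at least one matchup (Option III beats Proposal Green; Proposal Green beats Plan D; Plan D beats Measure 3; Measure 3 beats Option I; Option I beats Plan D), so there is no Condorcet loser.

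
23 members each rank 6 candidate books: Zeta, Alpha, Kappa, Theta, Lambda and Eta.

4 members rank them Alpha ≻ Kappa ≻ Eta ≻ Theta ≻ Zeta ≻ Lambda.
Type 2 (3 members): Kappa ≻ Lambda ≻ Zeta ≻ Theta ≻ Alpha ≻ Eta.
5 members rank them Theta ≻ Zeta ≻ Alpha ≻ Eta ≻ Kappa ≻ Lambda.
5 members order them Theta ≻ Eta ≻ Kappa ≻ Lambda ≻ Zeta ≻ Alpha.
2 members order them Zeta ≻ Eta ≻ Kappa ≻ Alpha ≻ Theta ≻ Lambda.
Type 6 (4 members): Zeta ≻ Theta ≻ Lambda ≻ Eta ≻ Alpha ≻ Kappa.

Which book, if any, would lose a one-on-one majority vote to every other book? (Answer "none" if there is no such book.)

none

Pairwise majorities:
Zeta vs Alpha: Zeta wins 19–4.
Zeta–Kappa: Kappa 12–11.
Zeta vs Theta: Theta, 14–9.
Zeta–Lambda: Zeta 15–8.
Zeta vs Eta: Zeta preferred on 3+5+2+4 = 14 ballots; Zeta wins 14–9.
Alpha vs Kappa: Alpha wins 13–10.
Alpha vs Theta: Alpha preferred on 4+2 = 6 ballots; Theta wins 17–6.
Alpha–Lambda: Lambda 12–11.
Alpha vs Eta: Alpha wins 12–11.
Kappa vs Theta: Theta, 14–9.
Kappa vs Lambda: 4+3+5+5+2 = 19 for Kappa, 4 for Lambda — Kappa by 19–4.
Kappa vs Eta: Kappa is ranked higher on 4+3 = 7 ballots, Eta on 16. Eta wins 16–7.
Theta–Lambda: Theta 20–3.
Theta–Eta: Theta 17–6.
Lambda vs Eta: Lambda preferred on 3+4 = 7 ballots; Eta wins 16–7.
No book is winless: Zeta beats Alpha; Alpha beats Kappa; Kappa beats Zeta; Theta beats Zeta; Lambda beats Alpha; Eta beats Kappa. There is no Condorcet loser.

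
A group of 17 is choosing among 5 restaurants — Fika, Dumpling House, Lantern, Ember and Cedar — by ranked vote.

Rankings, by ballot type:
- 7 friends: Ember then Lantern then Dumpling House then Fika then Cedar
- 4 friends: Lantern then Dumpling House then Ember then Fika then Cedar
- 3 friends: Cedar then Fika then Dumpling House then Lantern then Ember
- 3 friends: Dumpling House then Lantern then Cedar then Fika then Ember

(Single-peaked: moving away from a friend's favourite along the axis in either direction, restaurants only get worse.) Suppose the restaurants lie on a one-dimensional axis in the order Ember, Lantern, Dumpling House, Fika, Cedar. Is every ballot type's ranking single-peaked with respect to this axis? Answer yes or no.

Axis positions: Ember=1, Lantern=2, Dumpling House=3, Fika=4, Cedar=5.
Ballot type 1 (peak Ember at position 1): ranking walks positions 1-2-3-4-5, expanding outward from the peak — single-peaked.
Ballot type 2 (peak Lantern at position 2): ranking walks positions 2-3-1-4-5, expanding outward from the peak — single-peaked.
Ballot type 3 (peak Cedar at position 5): ranking walks positions 5-4-3-2-1, expanding outward from the peak — single-peaked.
Ballot type 4: ranking walks positions 3-2-5-4-1; Cedar is ranked above Fika even though Fika lies between Cedar and the peak Dumpling House on the axis — preferences dip and rise again. Not single-peaked.
Ballot type 4 violates single-peakedness, so the profile is not single-peaked on this axis.

no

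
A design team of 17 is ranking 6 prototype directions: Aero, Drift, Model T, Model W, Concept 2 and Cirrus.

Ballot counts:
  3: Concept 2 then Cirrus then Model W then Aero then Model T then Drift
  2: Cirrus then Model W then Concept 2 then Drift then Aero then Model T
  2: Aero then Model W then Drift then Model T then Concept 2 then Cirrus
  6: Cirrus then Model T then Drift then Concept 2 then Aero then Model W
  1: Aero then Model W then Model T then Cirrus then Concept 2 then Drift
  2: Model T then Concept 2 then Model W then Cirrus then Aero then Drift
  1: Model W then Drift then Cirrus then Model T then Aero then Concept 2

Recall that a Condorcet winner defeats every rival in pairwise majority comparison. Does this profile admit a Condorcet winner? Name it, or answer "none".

Head-to-head results (17 engineers):
Aero vs Drift: 8 to 9, Drift.
Aero vs Model T: Model T wins 9–8.
Aero–Model W: Aero 9–8.
Aero vs Concept 2: Concept 2 wins 13–4.
Aero vs Cirrus: Aero preferred on 2+1 = 3 ballots; Cirrus wins 14–3.
Drift vs Model T: 2+2+1 = 5 for Drift, 12 for Model T — Model T by 12–5.
Drift vs Model W: Drift is ranked higher on 6 ballots, Model W on 11. Model W wins 11–6.
Drift vs Concept 2: Drift preferred on 2+6+1 = 9 ballots; Drift wins 9–8.
Drift vs Cirrus: 2+1 = 3 for Drift, 14 for Cirrus — Cirrus by 14–3.
Model T vs Model W: Model W wins 9–8.
Model T vs Concept 2: Model T is ranked higher on 2+6+1+2+1 = 12 ballots, Concept 2 on 5. Model T wins 12–5.
Model T vs Cirrus: Cirrus wins 12–5.
Model W vs Concept 2: Model W preferred on 2+2+1+1 = 6 ballots; Concept 2 wins 11–6.
Model W–Cirrus: Cirrus 11–6.
Concept 2 vs Cirrus: Concept 2 is ranked higher on 3+2+2 = 7 ballots, Cirrus on 10. Cirrus wins 10–7.
Cirrus beats each of Aero, Drift, Model T, Model W, Concept 2 — Cirrus is the Condorcet winner.

Cirrus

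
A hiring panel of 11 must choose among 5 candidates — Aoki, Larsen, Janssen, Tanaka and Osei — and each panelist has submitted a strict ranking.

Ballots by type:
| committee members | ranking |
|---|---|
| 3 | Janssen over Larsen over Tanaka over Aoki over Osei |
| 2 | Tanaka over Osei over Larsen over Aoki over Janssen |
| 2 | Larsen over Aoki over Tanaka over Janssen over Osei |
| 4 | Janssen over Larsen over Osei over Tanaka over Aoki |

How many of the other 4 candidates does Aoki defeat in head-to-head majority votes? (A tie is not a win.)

0

Aoki against each rival (11 committee members):
Aoki vs Larsen: Larsen wins 11–0.
Aoki vs Janssen: Aoki preferred on 2+2 = 4 ballots; Janssen wins 7–4.
Aoki vs Tanaka: Aoki is ranked higher on 2 ballots, Tanaka on 9. Tanaka wins 9–2.
Aoki vs Osei: Osei wins 6–5.
Aoki beats no one; loses to Larsen, Janssen, Tanaka, Osei — 0 pairwise wins.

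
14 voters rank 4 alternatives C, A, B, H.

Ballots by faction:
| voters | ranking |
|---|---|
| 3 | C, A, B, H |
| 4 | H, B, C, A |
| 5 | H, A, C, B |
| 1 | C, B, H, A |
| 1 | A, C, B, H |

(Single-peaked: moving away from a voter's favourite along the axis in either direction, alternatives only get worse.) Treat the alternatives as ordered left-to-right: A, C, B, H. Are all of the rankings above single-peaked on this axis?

no

Axis positions: A=1, C=2, B=3, H=4.
Faction 1 (peak C at position 2): ranking walks positions 2-1-3-4, expanding outward from the peak — single-peaked.
Faction 2 (peak H at position 4): ranking walks positions 4-3-2-1, expanding outward from the peak — single-peaked.
Faction 3: ranking walks positions 4-1-2-3; A is ranked above B even though B lies between A and the peak H on the axis — preferences dip and rise again. Not single-peaked.
Faction 4 (peak C at position 2): ranking walks positions 2-3-4-1, expanding outward from the peak — single-peaked.
Faction 5 (peak A at position 1): ranking walks positions 1-2-3-4, expanding outward from the peak — single-peaked.
Faction 3 violates single-peakedness, so the profile is not single-peaked on this axis.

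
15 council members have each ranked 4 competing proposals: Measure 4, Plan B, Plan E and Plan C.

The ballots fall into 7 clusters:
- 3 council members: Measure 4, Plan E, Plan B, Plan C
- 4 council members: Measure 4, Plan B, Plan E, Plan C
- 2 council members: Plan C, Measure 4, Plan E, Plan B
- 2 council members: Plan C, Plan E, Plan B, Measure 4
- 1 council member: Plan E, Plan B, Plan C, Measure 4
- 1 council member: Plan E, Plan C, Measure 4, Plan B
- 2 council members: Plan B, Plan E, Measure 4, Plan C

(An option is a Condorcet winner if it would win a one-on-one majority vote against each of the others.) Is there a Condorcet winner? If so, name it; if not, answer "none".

Check each pair by majority over 15 ballots:
Measure 4 vs Plan B: Measure 4, 10–5.
Measure 4–Plan E: Measure 4 9–6.
Measure 4 vs Plan C: Measure 4 wins 9–6.
Plan B vs Plan E: Plan E, 9–6.
Plan B vs Plan C: Plan B, 10–5.
Plan E vs Plan C: Plan E, 11–4.
Only Measure 4 has no losses; Measure 4 is the Condorcet winner.

Measure 4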